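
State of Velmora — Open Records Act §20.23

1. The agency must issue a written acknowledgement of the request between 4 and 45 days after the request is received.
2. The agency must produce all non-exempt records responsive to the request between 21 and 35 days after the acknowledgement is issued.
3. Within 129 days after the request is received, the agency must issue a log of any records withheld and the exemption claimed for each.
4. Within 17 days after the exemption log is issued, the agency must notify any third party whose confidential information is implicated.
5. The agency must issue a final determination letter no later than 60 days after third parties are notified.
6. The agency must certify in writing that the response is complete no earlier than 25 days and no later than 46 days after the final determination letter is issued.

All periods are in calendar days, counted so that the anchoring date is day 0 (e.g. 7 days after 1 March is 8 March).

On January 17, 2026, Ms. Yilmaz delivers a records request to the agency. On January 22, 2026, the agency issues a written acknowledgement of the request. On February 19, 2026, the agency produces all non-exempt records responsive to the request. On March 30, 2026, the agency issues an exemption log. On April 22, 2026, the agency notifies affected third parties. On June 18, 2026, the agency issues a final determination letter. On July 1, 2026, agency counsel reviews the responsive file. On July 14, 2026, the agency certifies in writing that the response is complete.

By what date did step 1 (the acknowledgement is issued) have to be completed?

March 3, 2026

Step 1 runs from January 17, 2026, when the request is received. The window is 4–45 days after January 17, 2026; it closes on March 3, 2026.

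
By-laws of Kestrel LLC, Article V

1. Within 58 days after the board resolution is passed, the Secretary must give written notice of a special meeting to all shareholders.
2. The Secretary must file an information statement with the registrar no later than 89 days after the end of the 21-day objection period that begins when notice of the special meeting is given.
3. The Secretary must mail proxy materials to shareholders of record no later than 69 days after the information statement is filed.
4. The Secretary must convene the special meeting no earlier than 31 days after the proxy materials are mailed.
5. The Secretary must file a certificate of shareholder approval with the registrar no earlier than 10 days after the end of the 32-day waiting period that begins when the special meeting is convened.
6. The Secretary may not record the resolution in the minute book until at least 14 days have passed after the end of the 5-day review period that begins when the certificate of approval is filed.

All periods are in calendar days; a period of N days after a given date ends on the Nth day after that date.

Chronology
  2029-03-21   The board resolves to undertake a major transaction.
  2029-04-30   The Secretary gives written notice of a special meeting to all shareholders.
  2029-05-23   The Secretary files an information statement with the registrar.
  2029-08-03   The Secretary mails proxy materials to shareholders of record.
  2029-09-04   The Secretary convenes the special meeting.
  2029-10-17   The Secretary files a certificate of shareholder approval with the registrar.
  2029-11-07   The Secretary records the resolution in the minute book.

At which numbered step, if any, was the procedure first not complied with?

Step 3

Step 1: 58 days after 2029-03-21 (when the board resolution is passed) is 2029-05-18; done 2029-04-30 — timely.
Step 2: 89 days after 2029-05-21 (end of the 21-day objection period, which began when notice of the special meeting is given on 2029-04-30) is 2029-08-18; completed 2029-05-23, before the deadline.
Step 3: 69 days after 2029-05-23 (when the information statement is filed) is 2029-07-31; done 2029-08-03 — 3 days late.
No need to go further; step 3 was not satisfied.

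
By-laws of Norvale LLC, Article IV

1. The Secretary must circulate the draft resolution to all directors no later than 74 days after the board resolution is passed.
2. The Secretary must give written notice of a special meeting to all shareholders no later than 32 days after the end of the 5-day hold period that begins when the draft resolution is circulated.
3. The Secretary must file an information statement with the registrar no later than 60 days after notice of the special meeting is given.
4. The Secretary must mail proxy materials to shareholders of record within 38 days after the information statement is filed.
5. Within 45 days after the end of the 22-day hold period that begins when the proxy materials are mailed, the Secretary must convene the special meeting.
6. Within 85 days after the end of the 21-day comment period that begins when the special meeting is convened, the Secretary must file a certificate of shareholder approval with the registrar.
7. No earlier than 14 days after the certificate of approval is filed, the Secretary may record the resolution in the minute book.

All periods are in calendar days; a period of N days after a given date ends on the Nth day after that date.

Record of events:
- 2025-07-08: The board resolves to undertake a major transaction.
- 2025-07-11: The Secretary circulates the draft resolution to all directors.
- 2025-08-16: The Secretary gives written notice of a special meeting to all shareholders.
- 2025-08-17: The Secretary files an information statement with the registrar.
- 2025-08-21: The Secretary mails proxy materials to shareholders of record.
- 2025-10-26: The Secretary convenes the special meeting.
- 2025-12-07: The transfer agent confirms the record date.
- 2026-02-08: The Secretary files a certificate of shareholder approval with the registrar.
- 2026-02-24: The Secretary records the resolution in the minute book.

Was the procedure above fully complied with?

Yes

Step 1: 74 days after 2025-07-08 (when the board resolution is passed) is 2025-09-20; 2025-07-11 is within that limit.
Step 2: 32 days after 2025-07-16 (end of the 5-day hold period, which began when the draft resolution is circulated on 2025-07-11) is 2025-08-17; 2025-08-16 is within that limit.
Step 3: 60 days after 2025-08-16 (when notice of the special meeting is given) is 2025-10-15; completed 2025-08-17, before the deadline.
Step 4: 38 days after 2025-08-17 (when the information statement is filed) is 2025-09-24; 2025-08-21 is within that limit.
Step 5: 45 days after 2025-09-12 (end of the 22-day hold period, which began when the proxy materials are mailed on 2025-08-21) is 2025-10-27; completed 2025-10-26, before the deadline.
Step 6: 85 days after 2025-11-16 (end of the 21-day comment period, which began when the special meeting is convened on 2025-10-26) is 2026-02-09; completed 2026-02-08, before the deadline.
Step 7: the earliest permitted date is 14 days after 2026-02-08 (when the certificate of approval is filed), i.e. 2026-02-22; done 2026-02-24, after the minimum wait.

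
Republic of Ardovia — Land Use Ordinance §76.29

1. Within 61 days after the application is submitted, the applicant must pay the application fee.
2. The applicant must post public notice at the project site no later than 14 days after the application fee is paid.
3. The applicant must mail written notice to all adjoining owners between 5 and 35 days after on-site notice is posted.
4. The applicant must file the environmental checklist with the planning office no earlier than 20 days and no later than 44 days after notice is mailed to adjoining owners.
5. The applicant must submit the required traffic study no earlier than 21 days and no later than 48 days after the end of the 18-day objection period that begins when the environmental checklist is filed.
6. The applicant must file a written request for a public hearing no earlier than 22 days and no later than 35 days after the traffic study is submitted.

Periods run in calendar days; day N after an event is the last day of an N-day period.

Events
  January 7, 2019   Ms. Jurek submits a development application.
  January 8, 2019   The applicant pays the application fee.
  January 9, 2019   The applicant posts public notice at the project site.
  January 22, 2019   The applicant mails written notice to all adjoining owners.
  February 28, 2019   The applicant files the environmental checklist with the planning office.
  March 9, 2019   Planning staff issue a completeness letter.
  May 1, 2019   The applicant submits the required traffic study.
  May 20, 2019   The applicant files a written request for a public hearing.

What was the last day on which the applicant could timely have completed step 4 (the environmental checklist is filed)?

March 7, 2019

Step 4 runs from January 22, 2019, when notice is mailed to adjoining owners. The window is 20–44 days after January 22, 2019; it closes on March 7, 2019.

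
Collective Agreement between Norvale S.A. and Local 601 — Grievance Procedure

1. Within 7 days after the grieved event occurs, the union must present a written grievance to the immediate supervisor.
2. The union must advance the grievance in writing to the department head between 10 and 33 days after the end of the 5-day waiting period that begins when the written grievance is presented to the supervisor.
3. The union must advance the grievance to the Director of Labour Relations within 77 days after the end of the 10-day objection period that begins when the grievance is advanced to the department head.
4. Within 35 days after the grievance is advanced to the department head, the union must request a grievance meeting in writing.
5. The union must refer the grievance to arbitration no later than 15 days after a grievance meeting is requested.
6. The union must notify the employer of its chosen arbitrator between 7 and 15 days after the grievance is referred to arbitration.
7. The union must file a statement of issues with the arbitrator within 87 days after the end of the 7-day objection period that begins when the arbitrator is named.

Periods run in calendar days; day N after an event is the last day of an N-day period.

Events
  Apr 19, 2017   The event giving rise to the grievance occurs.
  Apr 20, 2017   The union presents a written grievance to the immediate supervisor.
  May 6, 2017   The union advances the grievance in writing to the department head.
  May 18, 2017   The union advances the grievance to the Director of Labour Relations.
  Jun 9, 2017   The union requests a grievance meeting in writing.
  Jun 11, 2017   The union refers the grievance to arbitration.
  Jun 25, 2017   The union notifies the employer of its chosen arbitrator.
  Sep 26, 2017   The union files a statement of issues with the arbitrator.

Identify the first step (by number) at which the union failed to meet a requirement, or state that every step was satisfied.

None — every step was satisfied

Step 1: 7 days after Apr 19, 2017 (when the grieved event occurs) is Apr 26, 2017; completed Apr 20, 2017, before the deadline.
Step 2: the window is 10–33 days after Apr 25, 2017 (end of the 5-day waiting period, which began when the written grievance is presented to the supervisor on Apr 20, 2017), so May 5, 2017 through May 28, 2017; May 6, 2017 falls inside that range.
Step 3: 77 days after May 16, 2017 (end of the 10-day objection period, which began when the grievance is advanced to the department head on May 6, 2017) is Aug 1, 2017; completed May 18, 2017, before the deadline.
Step 4: 35 days after May 6, 2017 (when the grievance is advanced to the department head) is Jun 10, 2017; done Jun 9, 2017 — timely.
Step 5: 15 days after Jun 9, 2017 (when a grievance meeting is requested) is Jun 24, 2017; Jun 11, 2017 is within that limit.
Step 6: the window is 7–15 days after Jun 11, 2017 (when the grievance is referred to arbitration), so Jun 18, 2017 through Jun 26, 2017; Jun 25, 2017 falls inside that range.
Step 7: 87 days after Jul 2, 2017 (end of the 7-day objection period, which began when the arbitrator is named on Jun 25, 2017) is Sep 27, 2017; done Sep 26, 2017 — timely.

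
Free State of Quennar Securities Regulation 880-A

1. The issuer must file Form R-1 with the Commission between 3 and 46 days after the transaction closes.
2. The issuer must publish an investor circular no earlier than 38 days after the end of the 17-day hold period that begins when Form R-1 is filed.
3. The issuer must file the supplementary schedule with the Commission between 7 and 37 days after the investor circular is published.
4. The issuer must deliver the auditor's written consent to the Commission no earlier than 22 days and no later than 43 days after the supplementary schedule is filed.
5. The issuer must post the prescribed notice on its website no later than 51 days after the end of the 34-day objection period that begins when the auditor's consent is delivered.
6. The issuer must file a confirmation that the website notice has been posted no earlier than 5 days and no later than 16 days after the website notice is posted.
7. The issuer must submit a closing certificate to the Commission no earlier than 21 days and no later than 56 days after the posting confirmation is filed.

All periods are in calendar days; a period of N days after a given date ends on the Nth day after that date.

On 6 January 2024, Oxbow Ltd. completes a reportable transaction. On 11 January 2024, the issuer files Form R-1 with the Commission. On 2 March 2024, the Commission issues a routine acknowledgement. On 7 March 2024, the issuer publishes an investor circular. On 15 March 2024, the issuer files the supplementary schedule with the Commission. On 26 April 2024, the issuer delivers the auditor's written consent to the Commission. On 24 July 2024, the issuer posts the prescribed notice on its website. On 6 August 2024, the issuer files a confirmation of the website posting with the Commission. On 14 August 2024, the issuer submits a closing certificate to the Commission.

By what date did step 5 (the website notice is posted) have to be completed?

The auditor's consent is delivered on 26 April 2024; the 34-day objection period therefore ends 30 May 2024, and step 5 runs from that date. 51 days after 30 May 2024 is 20 July 2024.

20 July 2024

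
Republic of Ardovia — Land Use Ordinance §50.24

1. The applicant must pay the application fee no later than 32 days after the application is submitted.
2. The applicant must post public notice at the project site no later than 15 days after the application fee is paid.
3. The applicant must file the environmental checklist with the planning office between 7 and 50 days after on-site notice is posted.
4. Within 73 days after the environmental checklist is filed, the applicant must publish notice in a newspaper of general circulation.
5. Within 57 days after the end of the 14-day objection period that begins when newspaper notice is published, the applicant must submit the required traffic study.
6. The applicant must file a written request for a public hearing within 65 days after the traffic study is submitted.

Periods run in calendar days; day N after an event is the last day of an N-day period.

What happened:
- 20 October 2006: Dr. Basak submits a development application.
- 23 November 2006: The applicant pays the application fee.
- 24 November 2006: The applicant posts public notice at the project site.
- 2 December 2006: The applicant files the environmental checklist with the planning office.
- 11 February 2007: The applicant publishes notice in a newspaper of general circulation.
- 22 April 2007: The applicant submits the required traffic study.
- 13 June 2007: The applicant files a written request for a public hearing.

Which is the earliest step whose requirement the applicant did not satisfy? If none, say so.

Step 1

Step 1: 32 days after 20 October 2006 (when the application is submitted) is 21 November 2006; done 23 November 2006 — 2 days late.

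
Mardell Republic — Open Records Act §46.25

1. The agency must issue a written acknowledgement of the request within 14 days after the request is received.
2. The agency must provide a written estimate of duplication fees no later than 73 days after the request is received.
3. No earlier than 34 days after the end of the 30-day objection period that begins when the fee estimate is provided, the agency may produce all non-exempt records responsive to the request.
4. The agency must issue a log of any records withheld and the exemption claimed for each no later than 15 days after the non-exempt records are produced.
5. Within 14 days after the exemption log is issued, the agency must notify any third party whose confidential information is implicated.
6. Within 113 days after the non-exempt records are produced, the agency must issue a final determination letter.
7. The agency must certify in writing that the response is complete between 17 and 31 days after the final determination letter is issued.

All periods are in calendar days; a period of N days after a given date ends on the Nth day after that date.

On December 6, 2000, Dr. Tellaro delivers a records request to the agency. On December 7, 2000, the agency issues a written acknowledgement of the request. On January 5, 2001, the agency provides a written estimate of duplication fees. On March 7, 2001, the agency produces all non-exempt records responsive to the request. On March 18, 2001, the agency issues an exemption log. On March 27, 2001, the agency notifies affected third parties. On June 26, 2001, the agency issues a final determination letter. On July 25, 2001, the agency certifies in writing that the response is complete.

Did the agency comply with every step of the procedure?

No

Step 1 — counting 14 days from December 6, 2000 (when the request is received) gives a deadline of December 20, 2000; done December 7, 2000 — timely.
Step 2 — counting 73 days from December 6, 2000 (when the request is received) gives a deadline of February 17, 2001; done January 5, 2001 — timely.
Step 3 — must wait 34 days from February 4, 2001 (end of the 30-day objection period, which began when the fee estimate is provided on January 5, 2001), so not before March 10, 2001; done March 7, 2001 — 3 days too early.
The procedure was therefore not followed at step 3.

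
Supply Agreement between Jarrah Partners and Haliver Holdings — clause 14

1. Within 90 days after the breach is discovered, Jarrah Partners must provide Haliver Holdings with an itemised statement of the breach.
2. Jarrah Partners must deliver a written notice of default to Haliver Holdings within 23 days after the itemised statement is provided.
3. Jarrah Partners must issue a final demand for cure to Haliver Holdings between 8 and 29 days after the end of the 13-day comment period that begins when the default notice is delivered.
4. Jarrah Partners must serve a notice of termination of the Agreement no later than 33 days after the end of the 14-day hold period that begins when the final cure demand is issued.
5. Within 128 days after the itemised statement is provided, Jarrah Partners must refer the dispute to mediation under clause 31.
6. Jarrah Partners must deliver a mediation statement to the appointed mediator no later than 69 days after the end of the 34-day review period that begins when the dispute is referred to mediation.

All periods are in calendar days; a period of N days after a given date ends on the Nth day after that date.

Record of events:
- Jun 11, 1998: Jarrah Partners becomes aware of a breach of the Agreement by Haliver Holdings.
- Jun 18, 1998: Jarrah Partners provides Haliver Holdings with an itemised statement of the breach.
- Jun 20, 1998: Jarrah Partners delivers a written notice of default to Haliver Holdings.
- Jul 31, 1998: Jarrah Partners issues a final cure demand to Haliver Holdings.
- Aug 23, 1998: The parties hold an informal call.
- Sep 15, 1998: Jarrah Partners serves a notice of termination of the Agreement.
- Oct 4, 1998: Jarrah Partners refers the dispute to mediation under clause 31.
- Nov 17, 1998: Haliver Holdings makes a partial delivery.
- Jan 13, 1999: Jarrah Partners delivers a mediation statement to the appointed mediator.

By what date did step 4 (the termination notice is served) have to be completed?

Sep 16, 1998

The final cure demand is issued on Jul 31, 1998; the 14-day hold period therefore ends Aug 14, 1998, and step 4 runs from that date. 33 days after Aug 14, 1998 is Sep 16, 1998.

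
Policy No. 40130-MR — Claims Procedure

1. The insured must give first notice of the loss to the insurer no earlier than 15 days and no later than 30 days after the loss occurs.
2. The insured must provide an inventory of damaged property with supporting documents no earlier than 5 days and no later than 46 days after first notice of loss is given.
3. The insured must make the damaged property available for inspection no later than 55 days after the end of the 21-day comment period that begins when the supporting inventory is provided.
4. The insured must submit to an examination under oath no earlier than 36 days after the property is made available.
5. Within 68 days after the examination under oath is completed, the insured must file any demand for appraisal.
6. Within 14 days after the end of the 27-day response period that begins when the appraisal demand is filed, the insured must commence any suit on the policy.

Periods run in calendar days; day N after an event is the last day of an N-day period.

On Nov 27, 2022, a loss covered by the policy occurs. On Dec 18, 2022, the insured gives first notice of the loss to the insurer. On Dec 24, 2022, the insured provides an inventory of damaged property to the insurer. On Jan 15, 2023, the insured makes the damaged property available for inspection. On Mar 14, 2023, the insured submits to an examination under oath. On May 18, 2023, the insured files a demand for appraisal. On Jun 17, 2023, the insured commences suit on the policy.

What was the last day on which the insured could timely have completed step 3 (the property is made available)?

The supporting inventory is provided on Dec 24, 2022; the 21-day comment period therefore ends Jan 14, 2023, and step 3 runs from that date. 55 days after Jan 14, 2023 is Mar 10, 2023.

Mar 10, 2023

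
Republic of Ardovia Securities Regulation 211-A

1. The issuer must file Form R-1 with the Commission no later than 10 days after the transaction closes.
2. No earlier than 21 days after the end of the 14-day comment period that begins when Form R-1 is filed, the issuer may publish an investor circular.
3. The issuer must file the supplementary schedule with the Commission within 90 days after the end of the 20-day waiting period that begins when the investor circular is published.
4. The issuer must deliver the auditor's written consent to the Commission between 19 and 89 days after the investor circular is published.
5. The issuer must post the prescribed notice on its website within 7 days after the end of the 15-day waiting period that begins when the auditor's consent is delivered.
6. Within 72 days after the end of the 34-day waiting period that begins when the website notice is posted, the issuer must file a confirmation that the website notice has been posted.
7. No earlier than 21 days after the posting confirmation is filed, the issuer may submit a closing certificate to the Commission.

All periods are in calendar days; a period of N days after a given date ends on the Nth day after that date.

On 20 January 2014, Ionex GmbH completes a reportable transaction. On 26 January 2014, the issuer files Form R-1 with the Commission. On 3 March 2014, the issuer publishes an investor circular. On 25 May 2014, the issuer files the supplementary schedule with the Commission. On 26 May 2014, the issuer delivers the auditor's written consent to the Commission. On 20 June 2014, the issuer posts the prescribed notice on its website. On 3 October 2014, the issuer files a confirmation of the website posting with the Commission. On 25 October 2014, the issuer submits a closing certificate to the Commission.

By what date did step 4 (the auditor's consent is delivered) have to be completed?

Step 4 runs from 3 March 2014, when the investor circular is published. The window is 19–89 days after 3 March 2014; it closes on 31 May 2014.

31 May 2014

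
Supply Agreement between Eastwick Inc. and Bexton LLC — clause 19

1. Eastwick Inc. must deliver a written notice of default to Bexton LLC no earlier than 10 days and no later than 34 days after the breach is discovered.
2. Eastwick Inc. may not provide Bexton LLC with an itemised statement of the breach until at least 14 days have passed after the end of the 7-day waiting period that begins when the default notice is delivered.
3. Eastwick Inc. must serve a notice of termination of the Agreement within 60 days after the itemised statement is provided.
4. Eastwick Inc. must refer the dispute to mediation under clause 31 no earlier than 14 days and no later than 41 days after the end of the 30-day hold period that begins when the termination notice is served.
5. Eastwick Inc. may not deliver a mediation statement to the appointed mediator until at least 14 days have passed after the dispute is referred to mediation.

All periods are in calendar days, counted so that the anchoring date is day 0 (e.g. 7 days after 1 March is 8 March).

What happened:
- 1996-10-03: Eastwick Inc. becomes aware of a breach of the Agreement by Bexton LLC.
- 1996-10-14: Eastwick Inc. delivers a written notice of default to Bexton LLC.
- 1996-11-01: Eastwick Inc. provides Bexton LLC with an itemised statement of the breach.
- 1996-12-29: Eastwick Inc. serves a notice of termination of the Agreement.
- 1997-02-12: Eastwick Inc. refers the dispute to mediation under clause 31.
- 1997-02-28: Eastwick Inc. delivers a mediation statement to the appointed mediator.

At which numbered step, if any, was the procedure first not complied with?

Step 2

(1) the permitted window runs from 1996-10-03 + 10 = 1996-10-13 to 1996-10-03 + 34 = 1996-11-06; done 1996-10-14 — within the window.
(2) permitted from 1996-10-21 + 14 days = 1996-11-04 onward; done 1996-11-01 — 3 days too early.
No need to go further; step 2 was not satisfied.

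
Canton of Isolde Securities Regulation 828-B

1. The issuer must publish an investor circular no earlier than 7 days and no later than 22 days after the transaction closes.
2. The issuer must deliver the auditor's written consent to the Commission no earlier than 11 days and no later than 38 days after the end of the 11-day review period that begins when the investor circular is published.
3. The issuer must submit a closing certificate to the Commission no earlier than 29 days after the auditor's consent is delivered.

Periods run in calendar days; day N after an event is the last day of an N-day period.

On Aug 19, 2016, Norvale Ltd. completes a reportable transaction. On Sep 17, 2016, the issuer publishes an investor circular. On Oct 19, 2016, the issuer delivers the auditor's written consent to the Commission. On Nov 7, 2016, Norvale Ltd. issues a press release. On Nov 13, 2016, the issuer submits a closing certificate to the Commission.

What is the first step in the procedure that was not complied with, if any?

Step 1

Step 1: the window is 7–22 days after Aug 19, 2016 (when the transaction closes), so Aug 26, 2016 through Sep 10, 2016; done Sep 17, 2016 — 7 days after the window closed.
Later steps need not be reached.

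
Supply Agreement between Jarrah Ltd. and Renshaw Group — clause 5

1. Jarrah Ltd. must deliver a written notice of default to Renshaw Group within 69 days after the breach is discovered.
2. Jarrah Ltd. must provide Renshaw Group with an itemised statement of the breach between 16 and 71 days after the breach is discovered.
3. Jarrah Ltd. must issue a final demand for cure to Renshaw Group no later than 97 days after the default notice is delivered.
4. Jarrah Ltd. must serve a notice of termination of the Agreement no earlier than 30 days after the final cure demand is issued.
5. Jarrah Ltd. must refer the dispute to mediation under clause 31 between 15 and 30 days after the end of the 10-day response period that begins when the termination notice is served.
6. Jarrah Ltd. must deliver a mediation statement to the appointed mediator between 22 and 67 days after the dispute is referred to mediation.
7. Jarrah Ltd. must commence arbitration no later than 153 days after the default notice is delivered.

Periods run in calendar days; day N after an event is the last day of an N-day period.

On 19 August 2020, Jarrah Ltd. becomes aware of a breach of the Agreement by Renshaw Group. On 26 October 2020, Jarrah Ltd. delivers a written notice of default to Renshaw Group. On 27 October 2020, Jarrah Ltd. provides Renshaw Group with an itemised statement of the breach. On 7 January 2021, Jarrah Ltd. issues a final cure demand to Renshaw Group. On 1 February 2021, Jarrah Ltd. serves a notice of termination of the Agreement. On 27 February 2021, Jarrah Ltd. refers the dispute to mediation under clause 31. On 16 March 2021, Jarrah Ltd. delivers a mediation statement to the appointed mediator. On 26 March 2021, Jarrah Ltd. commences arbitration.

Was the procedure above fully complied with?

No

Step 1: 69 days after 19 August 2020 (when the breach is discovered) is 27 October 2020; done 26 October 2020 — timely.
Step 2: the window is 16–71 days after 19 August 2020 (when the breach is discovered), so 4 September 2020 through 29 October 2020; done 27 October 2020, which is between those dates.
Step 3: 97 days after 26 October 2020 (when the default notice is delivered) is 31 January 2021; done 7 January 2021 — timely.
Step 4: the earliest permitted date is 30 days after 7 January 2021 (when the final cure demand is issued), i.e. 6 February 2021; 1 February 2021 is 5 days before the earliest permitted date.
The analysis stops there.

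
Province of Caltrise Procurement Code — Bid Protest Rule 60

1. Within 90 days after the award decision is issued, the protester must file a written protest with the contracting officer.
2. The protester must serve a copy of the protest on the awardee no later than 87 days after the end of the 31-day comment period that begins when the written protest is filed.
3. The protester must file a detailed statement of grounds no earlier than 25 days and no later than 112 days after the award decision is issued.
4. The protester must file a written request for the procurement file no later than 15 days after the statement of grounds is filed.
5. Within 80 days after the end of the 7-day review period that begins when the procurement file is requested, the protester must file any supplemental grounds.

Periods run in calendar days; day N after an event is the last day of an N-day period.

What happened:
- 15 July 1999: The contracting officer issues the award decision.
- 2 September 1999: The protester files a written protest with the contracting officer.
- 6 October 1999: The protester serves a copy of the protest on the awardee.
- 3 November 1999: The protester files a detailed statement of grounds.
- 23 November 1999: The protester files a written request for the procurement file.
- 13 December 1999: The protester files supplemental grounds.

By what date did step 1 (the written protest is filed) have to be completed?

13 October 1999

Step 1 runs from 15 July 1999, when the award decision is issued. 90 days after 15 July 1999 is 13 October 1999.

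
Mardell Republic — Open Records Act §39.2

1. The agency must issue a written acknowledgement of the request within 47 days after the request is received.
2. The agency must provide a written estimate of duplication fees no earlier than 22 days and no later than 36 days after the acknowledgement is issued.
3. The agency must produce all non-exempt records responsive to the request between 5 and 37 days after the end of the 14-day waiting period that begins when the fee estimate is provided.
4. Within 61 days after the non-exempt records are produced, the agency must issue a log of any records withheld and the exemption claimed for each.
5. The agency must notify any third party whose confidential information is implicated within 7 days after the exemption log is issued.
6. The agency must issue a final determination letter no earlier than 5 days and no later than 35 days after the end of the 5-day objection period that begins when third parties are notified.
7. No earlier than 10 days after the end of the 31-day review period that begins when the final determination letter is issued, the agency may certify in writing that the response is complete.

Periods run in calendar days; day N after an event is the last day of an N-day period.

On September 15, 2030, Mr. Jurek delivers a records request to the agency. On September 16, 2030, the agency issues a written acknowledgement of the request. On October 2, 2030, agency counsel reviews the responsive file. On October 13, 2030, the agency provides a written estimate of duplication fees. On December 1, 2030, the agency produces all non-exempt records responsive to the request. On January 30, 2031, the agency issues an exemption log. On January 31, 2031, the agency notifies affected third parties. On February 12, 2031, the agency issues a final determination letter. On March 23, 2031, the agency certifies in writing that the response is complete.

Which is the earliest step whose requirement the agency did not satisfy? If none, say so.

Step 7

Step 1 — counting 47 days from September 15, 2030 (when the request is received) gives a deadline of November 1, 2030; done September 16, 2030 — timely.
Step 2 — 22 and 36 days from September 16, 2030 (when the acknowledgement is issued) are October 8, 2030 and October 22, 2030 respectively; done October 13, 2030, which is between those dates.
Step 3 — 5 and 37 days from October 27, 2030 (end of the 14-day waiting period, which began when the fee estimate is provided on October 13, 2030) are November 1, 2030 and December 3, 2030 respectively; done December 1, 2030 — within the window.
Step 4 — counting 61 days from December 1, 2030 (when the non-exempt records are produced) gives a deadline of January 31, 2031; done January 30, 2031 — timely.
Step 5 — counting 7 days from January 30, 2031 (when the exemption log is issued) gives a deadline of February 6, 2031; done January 31, 2031 — timely.
Step 6 — 5 and 35 days from February 5, 2031 (end of the 5-day objection period, which began when third parties are notified on January 31, 2031) are February 10, 2031 and March 12, 2031 respectively; done February 12, 2031 — within the window.
Step 7 — must wait 10 days from March 15, 2031 (end of the 31-day review period, which began when the final determination letter is issued on February 12, 2031), so not before March 25, 2031; acted on March 23, 2031, 2 days prematurely.
That is the first point of non-compliance.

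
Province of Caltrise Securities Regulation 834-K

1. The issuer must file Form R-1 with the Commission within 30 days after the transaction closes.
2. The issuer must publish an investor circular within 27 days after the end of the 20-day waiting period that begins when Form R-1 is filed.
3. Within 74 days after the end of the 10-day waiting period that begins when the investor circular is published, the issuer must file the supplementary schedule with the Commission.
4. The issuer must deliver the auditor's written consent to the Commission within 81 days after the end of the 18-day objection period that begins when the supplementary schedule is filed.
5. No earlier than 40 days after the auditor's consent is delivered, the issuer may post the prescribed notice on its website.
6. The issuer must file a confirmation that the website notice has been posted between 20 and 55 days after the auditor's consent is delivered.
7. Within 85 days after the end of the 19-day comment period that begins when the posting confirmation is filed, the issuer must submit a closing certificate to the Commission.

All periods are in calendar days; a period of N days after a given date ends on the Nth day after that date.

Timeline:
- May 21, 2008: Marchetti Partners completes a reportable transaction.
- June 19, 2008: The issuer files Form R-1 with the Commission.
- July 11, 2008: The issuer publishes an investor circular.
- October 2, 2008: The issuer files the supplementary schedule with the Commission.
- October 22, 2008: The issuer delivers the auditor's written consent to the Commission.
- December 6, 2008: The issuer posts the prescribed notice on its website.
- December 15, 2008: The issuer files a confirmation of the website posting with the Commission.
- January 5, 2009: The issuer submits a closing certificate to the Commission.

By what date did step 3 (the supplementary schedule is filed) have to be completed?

October 3, 2008

The investor circular is published on July 11, 2008; the 10-day waiting period therefore ends July 21, 2008, and step 3 runs from that date. 74 days after July 21, 2008 is October 3, 2008.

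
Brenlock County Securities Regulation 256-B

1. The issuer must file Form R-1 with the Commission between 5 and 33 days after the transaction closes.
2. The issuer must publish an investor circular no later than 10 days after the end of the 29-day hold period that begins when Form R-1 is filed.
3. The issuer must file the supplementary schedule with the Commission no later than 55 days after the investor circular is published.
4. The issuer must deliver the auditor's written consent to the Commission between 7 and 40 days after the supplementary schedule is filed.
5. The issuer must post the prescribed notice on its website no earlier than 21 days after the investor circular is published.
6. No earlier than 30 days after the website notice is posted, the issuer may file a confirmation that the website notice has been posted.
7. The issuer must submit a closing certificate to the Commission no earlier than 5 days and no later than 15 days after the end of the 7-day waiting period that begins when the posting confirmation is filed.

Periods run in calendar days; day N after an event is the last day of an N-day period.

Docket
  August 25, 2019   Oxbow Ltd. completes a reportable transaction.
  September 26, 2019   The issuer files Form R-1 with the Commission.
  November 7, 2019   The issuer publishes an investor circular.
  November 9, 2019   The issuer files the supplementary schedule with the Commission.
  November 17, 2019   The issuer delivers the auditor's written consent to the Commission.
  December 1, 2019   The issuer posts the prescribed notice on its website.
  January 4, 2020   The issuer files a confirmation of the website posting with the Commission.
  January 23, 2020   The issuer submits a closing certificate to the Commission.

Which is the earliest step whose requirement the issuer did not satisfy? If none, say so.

Step 1: the window is 5–33 days after August 25, 2019 (when the transaction closes), so August 30, 2019 through September 27, 2019; September 26, 2019 falls inside that range.
Step 2: 10 days after October 25, 2019 (end of the 29-day hold period, which began when Form R-1 is filed on September 26, 2019) is November 4, 2019; done November 7, 2019 — 3 days late.
The procedure was therefore not followed at step 2.

Step 2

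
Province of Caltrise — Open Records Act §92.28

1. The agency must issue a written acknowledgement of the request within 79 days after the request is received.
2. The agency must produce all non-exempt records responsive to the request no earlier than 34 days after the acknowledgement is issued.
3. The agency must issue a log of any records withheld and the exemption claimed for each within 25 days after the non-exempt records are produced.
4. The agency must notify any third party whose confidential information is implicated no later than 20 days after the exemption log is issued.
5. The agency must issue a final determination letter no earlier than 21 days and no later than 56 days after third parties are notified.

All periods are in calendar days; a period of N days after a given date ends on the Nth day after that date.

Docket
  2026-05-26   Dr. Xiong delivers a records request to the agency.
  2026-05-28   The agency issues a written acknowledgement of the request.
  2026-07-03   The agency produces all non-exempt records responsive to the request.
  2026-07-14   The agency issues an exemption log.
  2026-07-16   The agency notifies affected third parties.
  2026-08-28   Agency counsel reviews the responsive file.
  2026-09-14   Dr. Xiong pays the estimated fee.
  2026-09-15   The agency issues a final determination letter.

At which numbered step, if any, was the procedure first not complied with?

Step 1 — counting 79 days from 2026-05-26 (when the request is received) gives a deadline of 2026-08-13; completed 2026-05-28, before the deadline.
Step 2 — must wait 34 days from 2026-05-28 (when the acknowledgement is issued), so not before 2026-07-01; done 2026-07-03 — permitted.
Step 3 — counting 25 days from 2026-07-03 (when the non-exempt records are produced) gives a deadline of 2026-07-28; done 2026-07-14 — timely.
Step 4 — counting 20 days from 2026-07-14 (when the exemption log is issued) gives a deadline of 2026-08-03; completed 2026-07-16, before the deadline.
Step 5 — 21 and 56 days from 2026-07-16 (when third parties are notified) are 2026-08-06 and 2026-09-10 respectively; done 2026-09-15 — 5 days after the window closed.
Later steps need not be reached.

Step 5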